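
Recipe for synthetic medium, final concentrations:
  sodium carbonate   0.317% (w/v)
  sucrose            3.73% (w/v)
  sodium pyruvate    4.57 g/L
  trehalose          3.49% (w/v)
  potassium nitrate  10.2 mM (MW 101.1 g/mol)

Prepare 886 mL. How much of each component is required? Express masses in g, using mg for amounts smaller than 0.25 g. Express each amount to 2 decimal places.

sodium carbonate 2.81 g; sucrose 33.05 g; sodium pyruvate 4.05 g; trehalose 30.92 g; potassium nitrate 0.91 g

Scale factor relative to 1 L: 0.886.
sodium carbonate: 0.317% w/v = 3.17 g/L → 3.17 × 0.886 L = 2.81 g
sucrose: 3.73 g per 100 mL × 886 mL ÷ 100 = 33.05 g
sodium pyruvate: 4.57 g/L × 0.886 L = 4.05 g
trehalose: 3.49 g per 100 mL × 886 mL ÷ 100 = 30.92 g
potassium nitrate: 10.2 mmol/L × 101.1 g/mol × 0.886 L ÷ 1000 = 0.91 g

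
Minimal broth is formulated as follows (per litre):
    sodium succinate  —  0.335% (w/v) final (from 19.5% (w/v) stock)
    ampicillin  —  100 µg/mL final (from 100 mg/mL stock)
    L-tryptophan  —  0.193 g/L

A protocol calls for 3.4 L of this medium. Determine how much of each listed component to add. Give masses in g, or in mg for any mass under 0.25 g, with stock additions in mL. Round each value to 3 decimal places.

Working volume: 3.4 L.
sodium succinate: C1V1 = C2V2 → 0.335% ÷ 19.5% × 3400 mL = 58.410 mL
ampicillin: C1V1 = C2V2 → 100 µg/mL × 3400 mL ÷ 100000 µg/mL = 3.400 mL
L-tryptophan: 0.193 g/L × 3.4 L = 0.656 g

sodium succinate 58.410 mL; ampicillin 3.400 mL; L-tryptophan 0.656 g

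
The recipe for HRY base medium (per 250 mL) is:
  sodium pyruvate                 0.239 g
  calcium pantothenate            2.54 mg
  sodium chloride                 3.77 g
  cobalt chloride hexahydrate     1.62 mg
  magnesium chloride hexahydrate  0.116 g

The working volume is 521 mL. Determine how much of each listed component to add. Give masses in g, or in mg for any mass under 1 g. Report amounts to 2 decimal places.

Ratio of target to recipe volume: 521 / 250 = 2.084.
sodium pyruvate: 0.239 g × (521 mL / 250 mL) = 0.498076 g = 498.08 mg
calcium pantothenate: 2.54 mg × (521 mL / 250 mL) = 5.29 mg
sodium chloride: 3.77 g × (521 mL / 250 mL) = 7.86 g
cobalt chloride hexahydrate: 1.62 mg × (521 mL / 250 mL) = 3.38 mg
magnesium chloride hexahydrate: 0.116 g × (521 mL / 250 mL) = 0.241744 g = 241.74 mg

sodium pyruvate 498.08 mg; calcium pantothenate 5.29 mg; sodium chloride 7.86 g; cobalt chloride hexahydrate 3.38 mg; magnesium chloride hexahydrate 241.74 mg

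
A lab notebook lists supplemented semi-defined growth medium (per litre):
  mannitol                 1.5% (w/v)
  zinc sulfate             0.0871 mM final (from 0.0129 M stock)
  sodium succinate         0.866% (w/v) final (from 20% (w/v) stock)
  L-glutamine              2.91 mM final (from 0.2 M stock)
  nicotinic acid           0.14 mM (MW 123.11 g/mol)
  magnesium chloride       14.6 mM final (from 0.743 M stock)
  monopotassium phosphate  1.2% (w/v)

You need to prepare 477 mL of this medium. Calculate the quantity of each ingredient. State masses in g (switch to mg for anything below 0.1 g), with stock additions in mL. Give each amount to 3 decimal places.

mannitol 7.155 g; zinc sulfate 3.221 mL; sodium succinate 20.654 mL; L-glutamine 6.940 mL; nicotinic acid 8.221 mg; magnesium chloride 9.373 mL; monopotassium phosphate 5.724 g

Scale factor relative to 1 L: 0.477.
mannitol: 1.5 g per 100 mL × 477 mL ÷ 100 = 7.155 g
zinc sulfate: dilute stock: 0.0871 mM × 477 mL ÷ 12.9 mM = 3.221 mL
sodium succinate: V = C2·V2/C1 = 0.866% ÷ 20% × 477 mL = 20.654 mL
L-glutamine: C1V1 = C2V2 → 2.91 mM × 477 mL ÷ 200 mM = 6.940 mL
nicotinic acid: 0.14 mmol/L × 123.11 mg/mmol × 0.477 L = 8.221 mg
magnesium chloride: C1V1 = C2V2 → 14.6 mM × 477 mL ÷ 743 mM = 9.373 mL
monopotassium phosphate: 1.2 g per 100 mL × 477 mL ÷ 100 = 5.724 g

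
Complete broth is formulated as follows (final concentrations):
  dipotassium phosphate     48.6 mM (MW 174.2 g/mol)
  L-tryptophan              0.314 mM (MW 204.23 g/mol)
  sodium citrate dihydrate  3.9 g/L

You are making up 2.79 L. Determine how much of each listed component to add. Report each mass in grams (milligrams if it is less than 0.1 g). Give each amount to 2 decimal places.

dipotassium phosphate 23.62 g; L-tryptophan 0.18 g; sodium citrate dihydrate 10.88 g

Scale factor relative to 1 L: 2.79.
dipotassium phosphate: 48.6 mmol/L × 174.2 g/mol × 2.79 L ÷ 1000 = 23.62 g
L-tryptophan: 0.314 mmol/L × 204.23 g/mol × 2.79 L ÷ 1000 = 0.18 g
sodium citrate dihydrate: 3.9 g/L × 2.79 L = 10.88 g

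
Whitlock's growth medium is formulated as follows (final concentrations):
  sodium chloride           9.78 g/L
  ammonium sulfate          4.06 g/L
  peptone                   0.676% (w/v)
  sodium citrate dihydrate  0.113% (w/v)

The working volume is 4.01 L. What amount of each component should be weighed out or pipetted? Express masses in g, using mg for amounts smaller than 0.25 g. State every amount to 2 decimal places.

Working volume: 4.01 L.
sodium chloride: 9.78 g/L × 4.01 L = 39.22 g
ammonium sulfate: 4.06 g/L × 4.01 L = 16.28 g
peptone: 0.676% w/v = 6.76 g/L → 6.76 × 4.01 L = 27.11 g
sodium citrate dihydrate: 0.113% w/v = 1.13 g/L → 1.13 × 4.01 L = 4.53 g

sodium chloride 39.22 g; ammonium sulfate 16.28 g; peptone 27.11 g; sodium citrate dihydrate 4.53 g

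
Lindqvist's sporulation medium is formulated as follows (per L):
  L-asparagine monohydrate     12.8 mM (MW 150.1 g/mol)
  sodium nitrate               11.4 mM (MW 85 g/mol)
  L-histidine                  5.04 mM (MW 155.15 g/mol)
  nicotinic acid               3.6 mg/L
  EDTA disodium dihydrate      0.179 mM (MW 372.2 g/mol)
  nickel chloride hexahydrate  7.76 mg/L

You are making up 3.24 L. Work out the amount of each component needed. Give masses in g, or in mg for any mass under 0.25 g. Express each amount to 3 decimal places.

L-asparagine monohydrate 6.225 g; sodium nitrate 3.140 g; L-histidine 2.534 g; nicotinic acid 11.664 mg; EDTA disodium dihydrate 215.861 mg; nickel chloride hexahydrate 25.142 mg

Working volume: 3.24 L.
L-asparagine monohydrate: 12.8 mmol/L × 150.1 g/mol × 3.24 L ÷ 1000 = 6.225 g
sodium nitrate: 11.4 mmol/L × 85 g/mol × 3.24 L ÷ 1000 = 3.140 g
L-histidine: 5.04 mmol/L × 155.15 g/mol × 3.24 L ÷ 1000 = 2.534 g
nicotinic acid: 3.6 mg/L × 3.24 L = 11.664 mg
EDTA disodium dihydrate: 0.179 mmol/L × 372.2 mg/mmol × 3.24 L = 215.861 mg
nickel chloride hexahydrate: 7.76 mg/L × 3.24 L = 25.142 mg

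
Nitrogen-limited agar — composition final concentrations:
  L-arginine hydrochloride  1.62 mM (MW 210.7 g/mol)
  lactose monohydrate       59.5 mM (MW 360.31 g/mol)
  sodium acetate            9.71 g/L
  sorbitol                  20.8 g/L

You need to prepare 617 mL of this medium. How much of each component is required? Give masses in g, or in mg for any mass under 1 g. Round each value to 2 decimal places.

Working volume: 617 mL = 0.617 L.
L-arginine hydrochloride: 1.62 mmol/L × 210.7 mg/mmol × 0.617 L = 210.60 mg
lactose monohydrate: 59.5 mmol/L × 360.31 g/mol × 0.617 L ÷ 1000 = 13.23 g
sodium acetate: 9.71 g/L × 0.617 L = 5.99 g
sorbitol: 20.8 g/L × 0.617 L = 12.83 g

L-arginine hydrochloride 210.60 mg; lactose monohydrate 13.23 g; sodium acetate 5.99 g; sorbitol 12.83 g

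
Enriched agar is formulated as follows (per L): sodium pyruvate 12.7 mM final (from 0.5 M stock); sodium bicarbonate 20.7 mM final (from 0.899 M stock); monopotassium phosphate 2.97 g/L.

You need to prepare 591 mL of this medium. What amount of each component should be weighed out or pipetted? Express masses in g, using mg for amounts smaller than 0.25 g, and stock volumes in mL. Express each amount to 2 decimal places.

Working volume: 591 mL = 0.591 L.
sodium pyruvate: V = C2·V2/C1 = 12.7 mM × 591 mL ÷ 500 mM = 15.01 mL
sodium bicarbonate: C1V1 = C2V2 → 20.7 mM × 591 mL ÷ 899 mM = 13.61 mL
monopotassium phosphate: 2.97 g/L × 0.591 L = 1.76 g

sodium pyruvate 15.01 mL; sodium bicarbonate 13.61 mL; monopotassium phosphate 1.76 g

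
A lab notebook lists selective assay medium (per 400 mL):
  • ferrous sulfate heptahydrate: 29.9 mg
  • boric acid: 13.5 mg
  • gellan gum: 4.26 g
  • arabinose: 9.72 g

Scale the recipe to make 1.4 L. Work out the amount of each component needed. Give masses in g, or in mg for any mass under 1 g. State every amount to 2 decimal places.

Ratio of target to recipe volume: 1400 / 400 = 3.5.
ferrous sulfate heptahydrate: 29.9 mg × (1400 mL / 400 mL) = 104.65 mg
boric acid: 13.5 mg × (1400 mL / 400 mL) = 47.25 mg
gellan gum: 4.26 g × (1400 mL / 400 mL) = 14.91 g
arabinose: 9.72 g × (1400 mL / 400 mL) = 34.02 g

ferrous sulfate heptahydrate 104.65 mg; boric acid 47.25 mg; gellan gum 14.91 g; arabinose 34.02 g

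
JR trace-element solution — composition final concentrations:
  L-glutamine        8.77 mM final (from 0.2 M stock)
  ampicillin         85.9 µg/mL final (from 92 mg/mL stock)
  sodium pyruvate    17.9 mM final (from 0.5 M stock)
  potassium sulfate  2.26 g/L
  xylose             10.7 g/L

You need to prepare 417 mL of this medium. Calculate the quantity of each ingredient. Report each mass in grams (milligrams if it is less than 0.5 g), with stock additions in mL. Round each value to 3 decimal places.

L-glutamine 18.285 mL; ampicillin 0.389 mL; sodium pyruvate 14.929 mL; potassium sulfate 0.942 g; xylose 4.462 g

Working volume: 417 mL = 0.417 L.
L-glutamine: dilute stock: 8.77 mM × 417 mL ÷ 200 mM = 18.285 mL
ampicillin: V = C2·V2/C1 = 85.9 µg/mL × 417 mL ÷ 92000 µg/mL = 0.389 mL
sodium pyruvate: dilute stock: 17.9 mM × 417 mL ÷ 500 mM = 14.929 mL
potassium sulfate: 2.26 g/L × 0.417 L = 0.942 g
xylose: 10.7 g/L × 0.417 L = 4.462 g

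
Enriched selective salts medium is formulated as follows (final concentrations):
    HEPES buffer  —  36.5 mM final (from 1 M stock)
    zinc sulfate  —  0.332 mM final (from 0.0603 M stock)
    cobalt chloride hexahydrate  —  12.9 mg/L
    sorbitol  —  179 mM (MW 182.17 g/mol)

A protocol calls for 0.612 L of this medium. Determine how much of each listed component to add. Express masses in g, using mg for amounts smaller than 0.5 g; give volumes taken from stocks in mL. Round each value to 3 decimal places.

Scale factor relative to 1 L: 0.612.
HEPES buffer: V = C2·V2/C1 = 36.5 mM × 612 mL ÷ 1000 mM = 22.338 mL
zinc sulfate: dilute stock: 0.332 mM × 612 mL ÷ 60.3 mM = 3.370 mL
cobalt chloride hexahydrate: 12.9 mg/L × 0.612 L = 7.895 mg
sorbitol: 179 mmol/L × 182.17 g/mol × 0.612 L ÷ 1000 = 19.956 g

HEPES buffer 22.338 mL; zinc sulfate 3.370 mL; cobalt chloride hexahydrate 7.895 mg; sorbitol 19.956 g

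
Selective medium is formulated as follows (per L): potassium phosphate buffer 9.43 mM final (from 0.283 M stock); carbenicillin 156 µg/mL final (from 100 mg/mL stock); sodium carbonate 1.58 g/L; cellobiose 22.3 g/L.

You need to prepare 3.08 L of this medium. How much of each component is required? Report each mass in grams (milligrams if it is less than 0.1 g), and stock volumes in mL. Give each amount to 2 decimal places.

potassium phosphate buffer 102.63 mL; carbenicillin 4.80 mL; sodium carbonate 4.87 g; cellobiose 68.68 g

Working volume: 3.08 L.
potassium phosphate buffer: C1V1 = C2V2 → 9.43 mM × 3080 mL ÷ 283 mM = 102.63 mL
carbenicillin: C1V1 = C2V2 → 156 µg/mL × 3080 mL ÷ 100000 µg/mL = 4.80 mL
sodium carbonate: 1.58 g/L × 3.08 L = 4.87 g
cellobiose: 22.3 g/L × 3.08 L = 68.68 g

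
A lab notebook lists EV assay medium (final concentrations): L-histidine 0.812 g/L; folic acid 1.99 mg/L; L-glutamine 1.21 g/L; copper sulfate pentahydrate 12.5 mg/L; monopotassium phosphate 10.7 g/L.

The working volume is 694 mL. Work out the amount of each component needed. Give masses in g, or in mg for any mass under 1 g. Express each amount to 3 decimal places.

Scale factor relative to 1 L: 0.694.
L-histidine: 0.812 g/L × 0.694 L = 0.563528 g = 563.528 mg
folic acid: 1.99 mg/L × 0.694 L = 1.381 mg
L-glutamine: 1.21 g/L × 0.694 L = 0.83974 g = 839.740 mg
copper sulfate pentahydrate: 12.5 mg/L × 0.694 L = 8.675 mg
monopotassium phosphate: 10.7 g/L × 0.694 L = 7.426 g

L-histidine 563.528 mg; folic acid 1.381 mg; L-glutamine 839.740 mg; copper sulfate pentahydrate 8.675 mg; monopotassium phosphate 7.426 g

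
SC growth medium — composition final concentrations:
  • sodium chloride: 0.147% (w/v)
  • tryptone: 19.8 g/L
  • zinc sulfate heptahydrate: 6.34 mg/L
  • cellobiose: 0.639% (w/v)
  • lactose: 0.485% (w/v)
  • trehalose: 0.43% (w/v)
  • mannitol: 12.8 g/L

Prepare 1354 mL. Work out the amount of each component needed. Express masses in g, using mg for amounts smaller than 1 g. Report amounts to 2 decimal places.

sodium chloride 1.99 g; tryptone 26.81 g; zinc sulfate heptahydrate 8.58 mg; cellobiose 8.65 g; lactose 6.57 g; trehalose 5.82 g; mannitol 17.33 g

Target volume = 1354 mL = 1.354 L.
sodium chloride: 0.147 g per 100 mL × 1354 mL ÷ 100 = 1.99 g
tryptone: 19.8 g/L × 1.354 L = 26.81 g
zinc sulfate heptahydrate: 6.34 mg/L × 1.354 L = 8.58 mg
cellobiose: 0.639% w/v = 6.39 g/L → 6.39 × 1.354 L = 8.65 g
lactose: 0.485% w/v = 4.85 g/L → 4.85 × 1.354 L = 6.57 g
trehalose: 0.43 g per 100 mL × 1354 mL ÷ 100 = 5.82 g
mannitol: 12.8 g/L × 1.354 L = 17.33 g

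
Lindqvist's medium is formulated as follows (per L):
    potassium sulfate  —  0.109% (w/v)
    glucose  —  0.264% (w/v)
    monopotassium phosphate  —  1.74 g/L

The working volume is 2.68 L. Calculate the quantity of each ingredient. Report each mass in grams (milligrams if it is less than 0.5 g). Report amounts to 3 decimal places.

potassium sulfate 2.921 g; glucose 7.075 g; monopotassium phosphate 4.663 g

Working volume: 2.68 L.
potassium sulfate: 0.109 g per 100 mL × 2680 mL ÷ 100 = 2.921 g
glucose: 0.264% w/v = 2.64 g/L → 2.64 × 2.68 L = 7.075 g
monopotassium phosphate: 1.74 g/L × 2.68 L = 4.663 g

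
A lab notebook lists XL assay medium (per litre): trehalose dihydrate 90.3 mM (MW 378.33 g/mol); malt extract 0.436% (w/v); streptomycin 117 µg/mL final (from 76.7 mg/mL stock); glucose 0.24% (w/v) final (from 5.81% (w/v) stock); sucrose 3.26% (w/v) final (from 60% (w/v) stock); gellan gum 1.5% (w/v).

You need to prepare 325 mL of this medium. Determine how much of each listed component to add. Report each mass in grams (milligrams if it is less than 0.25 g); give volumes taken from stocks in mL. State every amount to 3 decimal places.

trehalose dihydrate 11.103 g; malt extract 1.417 g; streptomycin 0.496 mL; glucose 13.425 mL; sucrose 17.658 mL; gellan gum 4.875 g

Target volume = 325 mL = 0.325 L.
trehalose dihydrate: 90.3 mmol/L × 378.33 g/mol × 0.325 L ÷ 1000 = 11.103 g
malt extract: 0.436% w/v = 4.36 g/L → 4.36 × 0.325 L = 1.417 g
streptomycin: V = C2·V2/C1 = 117 µg/mL × 325 mL ÷ 76700 µg/mL = 0.496 mL
glucose: V = C2·V2/C1 = 0.24% ÷ 5.81% × 325 mL = 13.425 mL
sucrose: C1V1 = C2V2 → 3.26% ÷ 60% × 325 mL = 17.658 mL
gellan gum: 1.5% w/v = 15 g/L → 15 × 0.325 L = 4.875 g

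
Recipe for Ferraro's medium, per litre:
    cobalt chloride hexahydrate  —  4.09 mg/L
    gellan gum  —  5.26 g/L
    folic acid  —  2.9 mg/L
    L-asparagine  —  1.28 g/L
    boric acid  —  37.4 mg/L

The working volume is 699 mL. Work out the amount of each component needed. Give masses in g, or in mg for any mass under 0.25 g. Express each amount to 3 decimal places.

cobalt chloride hexahydrate 2.859 mg; gellan gum 3.677 g; folic acid 2.027 mg; L-asparagine 0.895 g; boric acid 26.143 mg

Scale factor relative to 1 L: 0.699.
cobalt chloride hexahydrate: 4.09 mg/L × 0.699 L = 2.859 mg
gellan gum: 5.26 g/L × 0.699 L = 3.677 g
folic acid: 2.9 mg/L × 0.699 L = 2.027 mg
L-asparagine: 1.28 g/L × 0.699 L = 0.895 g
boric acid: 37.4 mg/L × 0.699 L = 26.143 mg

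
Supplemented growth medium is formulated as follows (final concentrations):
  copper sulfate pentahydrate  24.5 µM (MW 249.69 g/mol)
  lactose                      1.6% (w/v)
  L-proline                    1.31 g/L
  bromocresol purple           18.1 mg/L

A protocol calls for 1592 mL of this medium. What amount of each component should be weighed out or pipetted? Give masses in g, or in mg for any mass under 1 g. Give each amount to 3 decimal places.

copper sulfate pentahydrate 9.739 mg; lactose 25.472 g; L-proline 2.086 g; bromocresol purple 28.815 mg

Target volume = 1592 mL = 1.592 L.
copper sulfate pentahydrate: 24.5 µmol/L × 249.69 g/mol × 1.592 L ÷ 1000 = 9.739 mg
lactose: 1.6 g per 100 mL × 1592 mL ÷ 100 = 25.472 g
L-proline: 1.31 g/L × 1.592 L = 2.086 g
bromocresol purple: 18.1 mg/L × 1.592 L = 28.815 mg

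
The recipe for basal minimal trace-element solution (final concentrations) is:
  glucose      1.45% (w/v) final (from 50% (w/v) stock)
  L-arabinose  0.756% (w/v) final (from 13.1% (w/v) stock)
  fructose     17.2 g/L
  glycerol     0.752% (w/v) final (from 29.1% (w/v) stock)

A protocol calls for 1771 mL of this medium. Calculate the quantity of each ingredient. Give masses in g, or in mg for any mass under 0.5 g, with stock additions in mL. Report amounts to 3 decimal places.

glucose 51.359 mL; L-arabinose 102.204 mL; fructose 30.461 g; glycerol 45.766 mL

Target volume = 1771 mL = 1.771 L.
glucose: V = C2·V2/C1 = 1.45% ÷ 50% × 1771 mL = 51.359 mL
L-arabinose: C1V1 = C2V2 → 0.756% ÷ 13.1% × 1771 mL = 102.204 mL
fructose: 17.2 g/L × 1.771 L = 30.461 g
glycerol: C1V1 = C2V2 → 0.752% ÷ 29.1% × 1771 mL = 45.766 mL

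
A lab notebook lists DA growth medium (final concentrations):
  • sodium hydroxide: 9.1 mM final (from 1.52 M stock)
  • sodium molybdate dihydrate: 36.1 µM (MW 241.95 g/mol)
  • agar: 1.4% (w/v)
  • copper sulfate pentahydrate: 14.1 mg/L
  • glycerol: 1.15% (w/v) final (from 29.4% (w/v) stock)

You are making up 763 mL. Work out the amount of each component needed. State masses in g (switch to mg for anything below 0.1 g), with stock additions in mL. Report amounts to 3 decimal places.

Target volume = 763 mL = 0.763 L.
sodium hydroxide: dilute stock: 9.1 mM × 763 mL ÷ 1520 mM = 4.568 mL
sodium molybdate dihydrate: 36.1 µmol/L × 241.95 g/mol × 0.763 L ÷ 1000 = 6.664 mg
agar: 1.4 g per 100 mL × 763 mL ÷ 100 = 10.682 g
copper sulfate pentahydrate: 14.1 mg/L × 0.763 L = 10.758 mg
glycerol: V = C2·V2/C1 = 1.15% ÷ 29.4% × 763 mL = 29.845 mL

sodium hydroxide 4.568 mL; sodium molybdate dihydrate 6.664 mg; agar 10.682 g; copper sulfate pentahydrate 10.758 mg; glycerol 29.845 mL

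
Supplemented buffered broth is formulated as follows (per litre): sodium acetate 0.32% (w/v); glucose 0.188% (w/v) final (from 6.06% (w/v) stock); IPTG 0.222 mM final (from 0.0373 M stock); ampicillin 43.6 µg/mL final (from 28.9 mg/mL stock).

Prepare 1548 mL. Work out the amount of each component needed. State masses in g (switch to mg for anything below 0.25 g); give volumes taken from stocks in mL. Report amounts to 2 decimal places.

Scale factor relative to 1 L: 1.548.
sodium acetate: 0.32 g per 100 mL × 1548 mL ÷ 100 = 4.95 g
glucose: C1V1 = C2V2 → 0.188% ÷ 6.06% × 1548 mL = 48.02 mL
IPTG: C1V1 = C2V2 → 0.222 mM × 1548 mL ÷ 37.3 mM = 9.21 mL
ampicillin: dilute stock: 43.6 µg/mL × 1548 mL ÷ 28900 µg/mL = 2.34 mL

sodium acetate 4.95 g; glucose 48.02 mL; IPTG 9.21 mL; ampicillin 2.34 mL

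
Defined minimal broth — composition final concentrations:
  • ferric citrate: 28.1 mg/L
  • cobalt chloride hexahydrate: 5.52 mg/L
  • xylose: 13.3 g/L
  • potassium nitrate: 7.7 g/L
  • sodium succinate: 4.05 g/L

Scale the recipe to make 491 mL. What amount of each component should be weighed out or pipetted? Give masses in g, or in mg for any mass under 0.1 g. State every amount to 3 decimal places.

Working volume: 491 mL = 0.491 L.
ferric citrate: 28.1 mg/L × 0.491 L = 13.797 mg
cobalt chloride hexahydrate: 5.52 mg/L × 0.491 L = 2.710 mg
xylose: 13.3 g/L × 0.491 L = 6.530 g
potassium nitrate: 7.7 g/L × 0.491 L = 3.781 g
sodium succinate: 4.05 g/L × 0.491 L = 1.989 g

ferric citrate 13.797 mg; cobalt chloride hexahydrate 2.710 mg; xylose 6.530 g; potassium nitrate 3.781 g; sodium succinate 1.989 g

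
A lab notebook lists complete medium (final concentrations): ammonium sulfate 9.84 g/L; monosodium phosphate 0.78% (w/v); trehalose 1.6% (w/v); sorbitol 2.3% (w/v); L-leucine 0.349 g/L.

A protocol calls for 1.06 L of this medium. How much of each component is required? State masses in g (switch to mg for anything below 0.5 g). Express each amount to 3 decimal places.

Scale factor relative to 1 L: 1.06.
ammonium sulfate: 9.84 g/L × 1.06 L = 10.430 g
monosodium phosphate: 0.78% w/v = 7.8 g/L → 7.8 × 1.06 L = 8.268 g
trehalose: 1.6% w/v = 16 g/L → 16 × 1.06 L = 16.960 g
sorbitol: 2.3% w/v = 23 g/L → 23 × 1.06 L = 24.380 g
L-leucine: 0.349 g/L × 1.06 L = 0.36994 g = 369.940 mg

ammonium sulfate 10.430 g; monosodium phosphate 8.268 g; trehalose 16.960 g; sorbitol 24.380 g; L-leucine 369.940 mg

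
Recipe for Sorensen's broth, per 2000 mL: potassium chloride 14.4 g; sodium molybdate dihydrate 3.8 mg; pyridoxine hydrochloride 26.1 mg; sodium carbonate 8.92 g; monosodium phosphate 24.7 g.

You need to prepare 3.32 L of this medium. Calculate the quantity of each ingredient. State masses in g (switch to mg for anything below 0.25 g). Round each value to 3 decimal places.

potassium chloride 23.904 g; sodium molybdate dihydrate 6.308 mg; pyridoxine hydrochloride 43.326 mg; sodium carbonate 14.807 g; monosodium phosphate 41.002 g

Scale factor = 3320 mL / 2000 mL = 1.66.
potassium chloride: 14.4 g × (3320 mL / 2000 mL) = 23.904 g
sodium molybdate dihydrate: 3.8 mg × (3320 mL / 2000 mL) = 6.308 mg
pyridoxine hydrochloride: 26.1 mg × (3320 mL / 2000 mL) = 43.326 mg
sodium carbonate: 8.92 g × (3320 mL / 2000 mL) = 14.807 g
monosodium phosphate: 24.7 g × (3320 mL / 2000 mL) = 41.002 g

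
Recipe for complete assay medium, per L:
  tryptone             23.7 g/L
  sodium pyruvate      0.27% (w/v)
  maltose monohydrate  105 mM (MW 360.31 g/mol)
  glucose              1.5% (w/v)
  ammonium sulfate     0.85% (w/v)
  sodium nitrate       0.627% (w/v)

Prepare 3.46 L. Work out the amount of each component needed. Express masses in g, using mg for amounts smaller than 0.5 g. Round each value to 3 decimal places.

tryptone 82.002 g; sodium pyruvate 9.342 g; maltose monohydrate 130.901 g; glucose 51.900 g; ammonium sulfate 29.410 g; sodium nitrate 21.694 g

Scale factor relative to 1 L: 3.46.
tryptone: 23.7 g/L × 3.46 L = 82.002 g
sodium pyruvate: 0.27% w/v = 2.7 g/L → 2.7 × 3.46 L = 9.342 g
maltose monohydrate: 105 mmol/L × 360.31 g/mol × 3.46 L ÷ 1000 = 130.901 g
glucose: 1.5 g per 100 mL × 3460 mL ÷ 100 = 51.900 g
ammonium sulfate: 0.85 g per 100 mL × 3460 mL ÷ 100 = 29.410 g
sodium nitrate: 0.627% w/v = 6.27 g/L → 6.27 × 3.46 L = 21.694 g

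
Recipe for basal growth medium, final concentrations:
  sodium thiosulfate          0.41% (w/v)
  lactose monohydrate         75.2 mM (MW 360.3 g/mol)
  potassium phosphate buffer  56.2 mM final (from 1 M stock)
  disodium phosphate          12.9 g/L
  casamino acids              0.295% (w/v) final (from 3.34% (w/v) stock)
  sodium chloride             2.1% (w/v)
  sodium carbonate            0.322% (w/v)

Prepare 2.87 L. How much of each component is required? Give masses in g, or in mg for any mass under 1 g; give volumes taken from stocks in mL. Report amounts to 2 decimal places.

sodium thiosulfate 11.77 g; lactose monohydrate 77.76 g; potassium phosphate buffer 161.29 mL; disodium phosphate 37.02 g; casamino acids 253.49 mL; sodium chloride 60.27 g; sodium carbonate 9.24 g

Scale factor relative to 1 L: 2.87.
sodium thiosulfate: 0.41% w/v = 4.1 g/L → 4.1 × 2.87 L = 11.77 g
lactose monohydrate: 75.2 mmol/L × 360.3 g/mol × 2.87 L ÷ 1000 = 77.76 g
potassium phosphate buffer: C1V1 = C2V2 → 56.2 mM × 2870 mL ÷ 1000 mM = 161.29 mL
disodium phosphate: 12.9 g/L × 2.87 L = 37.02 g
casamino acids: C1V1 = C2V2 → 0.295% ÷ 3.34% × 2870 mL = 253.49 mL
sodium chloride: 2.1% w/v = 21 g/L → 21 × 2.87 L = 60.27 g
sodium carbonate: 0.322% w/v = 3.22 g/L → 3.22 × 2.87 L = 9.24 g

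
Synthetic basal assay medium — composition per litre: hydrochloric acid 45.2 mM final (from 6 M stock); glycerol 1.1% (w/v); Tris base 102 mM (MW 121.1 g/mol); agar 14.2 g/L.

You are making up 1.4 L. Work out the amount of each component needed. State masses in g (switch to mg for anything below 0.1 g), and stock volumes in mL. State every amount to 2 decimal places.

Working volume: 1.4 L.
hydrochloric acid: V = C2·V2/C1 = 45.2 mM × 1400 mL ÷ 6000 mM = 10.55 mL
glycerol: 1.1 g per 100 mL × 1400 mL ÷ 100 = 15.40 g
Tris base: 102 mmol/L × 121.1 g/mol × 1.4 L ÷ 1000 = 17.29 g
agar: 14.2 g/L × 1.4 L = 19.88 g

hydrochloric acid 10.55 mL; glycerol 15.40 g; Tris base 17.29 g; agar 19.88 g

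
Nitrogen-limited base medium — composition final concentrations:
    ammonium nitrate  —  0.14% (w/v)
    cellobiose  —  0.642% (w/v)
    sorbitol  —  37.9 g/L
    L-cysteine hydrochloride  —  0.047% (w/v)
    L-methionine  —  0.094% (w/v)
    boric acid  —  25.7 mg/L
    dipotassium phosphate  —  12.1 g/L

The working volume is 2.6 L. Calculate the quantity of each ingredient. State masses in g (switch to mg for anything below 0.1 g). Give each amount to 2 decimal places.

Working volume: 2.6 L.
ammonium nitrate: 0.14% w/v = 1.4 g/L → 1.4 × 2.6 L = 3.64 g
cellobiose: 0.642% w/v = 6.42 g/L → 6.42 × 2.6 L = 16.69 g
sorbitol: 37.9 g/L × 2.6 L = 98.54 g
L-cysteine hydrochloride: 0.047 g per 100 mL × 2600 mL ÷ 100 = 1.22 g
L-methionine: 0.094% w/v = 0.94 g/L → 0.94 × 2.6 L = 2.44 g
boric acid: 25.7 mg/L × 2.6 L = 66.82 mg
dipotassium phosphate: 12.1 g/L × 2.6 L = 31.46 g

ammonium nitrate 3.64 g; cellobiose 16.69 g; sorbitol 98.54 g; L-cysteine hydrochloride 1.22 g; L-methionine 2.44 g; boric acid 66.82 mg; dipotassium phosphate 31.46 g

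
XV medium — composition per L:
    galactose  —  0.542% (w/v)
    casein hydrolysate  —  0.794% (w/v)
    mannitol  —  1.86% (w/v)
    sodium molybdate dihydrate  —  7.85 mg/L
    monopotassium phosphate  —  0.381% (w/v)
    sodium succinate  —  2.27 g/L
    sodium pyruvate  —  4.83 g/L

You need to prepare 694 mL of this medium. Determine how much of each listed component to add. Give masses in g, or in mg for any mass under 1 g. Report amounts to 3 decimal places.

galactose 3.761 g; casein hydrolysate 5.510 g; mannitol 12.908 g; sodium molybdate dihydrate 5.448 mg; monopotassium phosphate 2.644 g; sodium succinate 1.575 g; sodium pyruvate 3.352 g

Scale factor relative to 1 L: 0.694.
galactose: 0.542% w/v = 5.42 g/L → 5.42 × 0.694 L = 3.761 g
casein hydrolysate: 0.794 g per 100 mL × 694 mL ÷ 100 = 5.510 g
mannitol: 1.86% w/v = 18.6 g/L → 18.6 × 0.694 L = 12.908 g
sodium molybdate dihydrate: 7.85 mg/L × 0.694 L = 5.448 mg
monopotassium phosphate: 0.381 g per 100 mL × 694 mL ÷ 100 = 2.644 g
sodium succinate: 2.27 g/L × 0.694 L = 1.575 g
sodium pyruvate: 4.83 g/L × 0.694 L = 3.352 g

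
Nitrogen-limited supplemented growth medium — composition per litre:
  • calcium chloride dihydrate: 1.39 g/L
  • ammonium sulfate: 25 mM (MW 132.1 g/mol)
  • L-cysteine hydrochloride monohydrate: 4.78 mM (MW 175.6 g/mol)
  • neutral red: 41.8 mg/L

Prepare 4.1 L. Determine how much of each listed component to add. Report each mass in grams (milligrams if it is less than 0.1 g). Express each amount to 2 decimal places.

Scale factor relative to 1 L: 4.1.
calcium chloride dihydrate: 1.39 g/L × 4.1 L = 5.70 g
ammonium sulfate: 25 mmol/L × 132.1 g/mol × 4.1 L ÷ 1000 = 13.54 g
L-cysteine hydrochloride monohydrate: 4.78 mmol/L × 175.6 g/mol × 4.1 L ÷ 1000 = 3.44 g
neutral red: 41.8 mg/L × 4.1 L = 171.38 mg = 0.17 g

calcium chloride dihydrate 5.70 g; ammonium sulfate 13.54 g; L-cysteine hydrochloride monohydrate 3.44 g; neutral red 0.17 g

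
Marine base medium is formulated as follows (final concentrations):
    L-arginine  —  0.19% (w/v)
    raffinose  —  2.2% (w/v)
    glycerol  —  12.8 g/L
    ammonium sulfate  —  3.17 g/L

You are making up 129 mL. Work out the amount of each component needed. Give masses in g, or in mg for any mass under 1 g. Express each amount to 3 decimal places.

L-arginine 245.100 mg; raffinose 2.838 g; glycerol 1.651 g; ammonium sulfate 408.930 mg

Target volume = 129 mL = 0.129 L.
L-arginine: 0.19% w/v = 1.9 g/L → 1.9 × 0.129 L = 0.2451 g = 245.100 mg
raffinose: 2.2% w/v = 22 g/L → 22 × 0.129 L = 2.838 g
glycerol: 12.8 g/L × 0.129 L = 1.651 g
ammonium sulfate: 3.17 g/L × 0.129 L = 0.40893 g = 408.930 mg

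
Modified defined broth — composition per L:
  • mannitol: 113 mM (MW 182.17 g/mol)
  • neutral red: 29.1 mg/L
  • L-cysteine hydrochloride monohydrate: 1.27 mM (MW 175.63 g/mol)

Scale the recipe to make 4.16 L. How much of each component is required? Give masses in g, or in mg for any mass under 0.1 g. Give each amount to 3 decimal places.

mannitol 85.634 g; neutral red 0.121 g; L-cysteine hydrochloride monohydrate 0.928 g

Working volume: 4.16 L.
mannitol: 113 mmol/L × 182.17 g/mol × 4.16 L ÷ 1000 = 85.634 g
neutral red: 29.1 mg/L × 4.16 L = 121.056 mg = 0.121 g
L-cysteine hydrochloride monohydrate: 1.27 mmol/L × 175.63 g/mol × 4.16 L ÷ 1000 = 0.928 g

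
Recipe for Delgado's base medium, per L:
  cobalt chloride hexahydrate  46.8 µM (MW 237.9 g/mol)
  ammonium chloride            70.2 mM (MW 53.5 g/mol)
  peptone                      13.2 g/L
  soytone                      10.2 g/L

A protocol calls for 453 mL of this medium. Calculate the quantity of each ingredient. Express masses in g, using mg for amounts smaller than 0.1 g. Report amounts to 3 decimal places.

cobalt chloride hexahydrate 5.044 mg; ammonium chloride 1.701 g; peptone 5.980 g; soytone 4.621 g

Target volume = 453 mL = 0.453 L.
cobalt chloride hexahydrate: 46.8 µmol/L × 237.9 g/mol × 0.453 L ÷ 1000 = 5.044 mg
ammonium chloride: 70.2 mmol/L × 53.5 g/mol × 0.453 L ÷ 1000 = 1.701 g
peptone: 13.2 g/L × 0.453 L = 5.980 g
soytone: 10.2 g/L × 0.453 L = 4.621 g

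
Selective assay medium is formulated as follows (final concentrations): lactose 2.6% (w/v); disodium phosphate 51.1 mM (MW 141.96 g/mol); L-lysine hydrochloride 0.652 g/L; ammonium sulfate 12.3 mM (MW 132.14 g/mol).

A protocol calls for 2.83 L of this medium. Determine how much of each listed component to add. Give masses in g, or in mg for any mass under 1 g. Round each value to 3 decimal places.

lactose 73.580 g; disodium phosphate 20.529 g; L-lysine hydrochloride 1.845 g; ammonium sulfate 4.600 g

Working volume: 2.83 L.
lactose: 2.6 g per 100 mL × 2830 mL ÷ 100 = 73.580 g
disodium phosphate: 51.1 mmol/L × 141.96 g/mol × 2.83 L ÷ 1000 = 20.529 g
L-lysine hydrochloride: 0.652 g/L × 2.83 L = 1.845 g
ammonium sulfate: 12.3 mmol/L × 132.14 g/mol × 2.83 L ÷ 1000 = 4.600 g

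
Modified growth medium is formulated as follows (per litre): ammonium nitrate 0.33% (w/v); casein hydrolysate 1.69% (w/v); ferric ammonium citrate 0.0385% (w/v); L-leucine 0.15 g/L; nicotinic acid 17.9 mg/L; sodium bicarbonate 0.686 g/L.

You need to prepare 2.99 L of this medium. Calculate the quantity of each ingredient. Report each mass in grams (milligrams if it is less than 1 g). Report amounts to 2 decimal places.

Working volume: 2.99 L.
ammonium nitrate: 0.33 g per 100 mL × 2990 mL ÷ 100 = 9.87 g
casein hydrolysate: 1.69% w/v = 16.9 g/L → 16.9 × 2.99 L = 50.53 g
ferric ammonium citrate: 0.0385 g per 100 mL × 2990 mL ÷ 100 = 1.15 g
L-leucine: 0.15 g/L × 2.99 L = 0.4485 g = 448.50 mg
nicotinic acid: 17.9 mg/L × 2.99 L = 53.52 mg
sodium bicarbonate: 0.686 g/L × 2.99 L = 2.05 g

ammonium nitrate 9.87 g; casein hydrolysate 50.53 g; ferric ammonium citrate 1.15 g; L-leucine 448.50 mg; nicotinic acid 53.52 mg; sodium bicarbonate 2.05 g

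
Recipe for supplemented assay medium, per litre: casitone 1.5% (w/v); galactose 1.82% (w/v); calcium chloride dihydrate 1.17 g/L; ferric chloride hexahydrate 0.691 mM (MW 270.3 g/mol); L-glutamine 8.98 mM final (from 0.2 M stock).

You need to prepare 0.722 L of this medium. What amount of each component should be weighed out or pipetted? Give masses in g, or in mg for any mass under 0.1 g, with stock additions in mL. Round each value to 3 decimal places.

casitone 10.830 g; galactose 13.140 g; calcium chloride dihydrate 0.845 g; ferric chloride hexahydrate 0.135 g; L-glutamine 32.418 mL

Working volume: 0.722 L.
casitone: 1.5% w/v = 15 g/L → 15 × 0.722 L = 10.830 g
galactose: 1.82% w/v = 18.2 g/L → 18.2 × 0.722 L = 13.140 g
calcium chloride dihydrate: 1.17 g/L × 0.722 L = 0.845 g
ferric chloride hexahydrate: 0.691 mmol/L × 270.3 g/mol × 0.722 L ÷ 1000 = 0.135 g
L-glutamine: C1V1 = C2V2 → 8.98 mM × 722 mL ÷ 200 mM = 32.418 mL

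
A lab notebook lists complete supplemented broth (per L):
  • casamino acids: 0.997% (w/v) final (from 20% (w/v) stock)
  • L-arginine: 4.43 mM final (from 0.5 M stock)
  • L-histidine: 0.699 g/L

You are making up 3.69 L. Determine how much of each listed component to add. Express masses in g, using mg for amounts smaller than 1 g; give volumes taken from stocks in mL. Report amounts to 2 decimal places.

Working volume: 3.69 L.
casamino acids: dilute stock: 0.997% ÷ 20% × 3690 mL = 183.95 mL
L-arginine: V = C2·V2/C1 = 4.43 mM × 3690 mL ÷ 500 mM = 32.69 mL
L-histidine: 0.699 g/L × 3.69 L = 2.58 g

casamino acids 183.95 mL; L-arginine 32.69 mL; L-histidine 2.58 g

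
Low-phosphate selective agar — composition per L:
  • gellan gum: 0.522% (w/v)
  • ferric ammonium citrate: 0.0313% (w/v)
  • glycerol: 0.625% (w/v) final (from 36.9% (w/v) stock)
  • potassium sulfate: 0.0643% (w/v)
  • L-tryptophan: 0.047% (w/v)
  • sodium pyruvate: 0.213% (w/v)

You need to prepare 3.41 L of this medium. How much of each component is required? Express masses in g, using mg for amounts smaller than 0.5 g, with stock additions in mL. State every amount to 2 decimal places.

Scale factor relative to 1 L: 3.41.
gellan gum: 0.522% w/v = 5.22 g/L → 5.22 × 3.41 L = 17.80 g
ferric ammonium citrate: 0.0313 g per 100 mL × 3410 mL ÷ 100 = 1.07 g
glycerol: C1V1 = C2V2 → 0.625% ÷ 36.9% × 3410 mL = 57.76 mL
potassium sulfate: 0.0643 g per 100 mL × 3410 mL ÷ 100 = 2.19 g
L-tryptophan: 0.047% w/v = 0.47 g/L → 0.47 × 3.41 L = 1.60 g
sodium pyruvate: 0.213% w/v = 2.13 g/L → 2.13 × 3.41 L = 7.26 g

gellan gum 17.80 g; ferric ammonium citrate 1.07 g; glycerol 57.76 mL; potassium sulfate 2.19 g; L-tryptophan 1.60 g; sodium pyruvate 7.26 g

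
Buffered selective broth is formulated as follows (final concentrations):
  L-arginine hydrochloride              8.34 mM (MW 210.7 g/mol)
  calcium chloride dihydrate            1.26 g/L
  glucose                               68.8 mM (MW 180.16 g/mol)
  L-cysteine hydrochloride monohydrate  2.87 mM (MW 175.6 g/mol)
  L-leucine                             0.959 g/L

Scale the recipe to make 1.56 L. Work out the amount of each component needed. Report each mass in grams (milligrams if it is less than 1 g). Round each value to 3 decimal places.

Working volume: 1.56 L.
L-arginine hydrochloride: 8.34 mmol/L × 210.7 g/mol × 1.56 L ÷ 1000 = 2.741 g
calcium chloride dihydrate: 1.26 g/L × 1.56 L = 1.966 g
glucose: 68.8 mmol/L × 180.16 g/mol × 1.56 L ÷ 1000 = 19.336 g
L-cysteine hydrochloride monohydrate: 2.87 mmol/L × 175.6 mg/mmol × 1.56 L = 786.196 mg
L-leucine: 0.959 g/L × 1.56 L = 1.496 g

L-arginine hydrochloride 2.741 g; calcium chloride dihydrate 1.966 g; glucose 19.336 g; L-cysteine hydrochloride monohydrate 786.196 mg; L-leucine 1.496 g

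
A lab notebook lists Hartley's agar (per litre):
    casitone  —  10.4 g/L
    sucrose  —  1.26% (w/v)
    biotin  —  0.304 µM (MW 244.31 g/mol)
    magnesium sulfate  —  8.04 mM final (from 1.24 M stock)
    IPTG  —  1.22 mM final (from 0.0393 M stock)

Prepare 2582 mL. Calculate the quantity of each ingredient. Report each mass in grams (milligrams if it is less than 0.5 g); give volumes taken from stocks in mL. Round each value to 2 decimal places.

Scale factor relative to 1 L: 2.582.
casitone: 10.4 g/L × 2.582 L = 26.85 g
sucrose: 1.26 g per 100 mL × 2582 mL ÷ 100 = 32.53 g
biotin: 0.304 µmol/L × 244.31 g/mol × 2.582 L ÷ 1000 = 0.19 mg
magnesium sulfate: V = C2·V2/C1 = 8.04 mM × 2582 mL ÷ 1240 mM = 16.74 mL
IPTG: C1V1 = C2V2 → 1.22 mM × 2582 mL ÷ 39.3 mM = 80.15 mL

casitone 26.85 g; sucrose 32.53 g; biotin 0.19 mg; magnesium sulfate 16.74 mL; IPTG 80.15 mL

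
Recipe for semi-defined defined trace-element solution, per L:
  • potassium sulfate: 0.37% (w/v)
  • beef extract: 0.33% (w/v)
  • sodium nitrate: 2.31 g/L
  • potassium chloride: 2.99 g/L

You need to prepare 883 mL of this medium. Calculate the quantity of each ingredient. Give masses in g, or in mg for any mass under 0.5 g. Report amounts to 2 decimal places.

potassium sulfate 3.27 g; beef extract 2.91 g; sodium nitrate 2.04 g; potassium chloride 2.64 g

Scale factor relative to 1 L: 0.883.
potassium sulfate: 0.37 g per 100 mL × 883 mL ÷ 100 = 3.27 g
beef extract: 0.33% w/v = 3.3 g/L → 3.3 × 0.883 L = 2.91 g
sodium nitrate: 2.31 g/L × 0.883 L = 2.04 g
potassium chloride: 2.99 g/L × 0.883 L = 2.64 g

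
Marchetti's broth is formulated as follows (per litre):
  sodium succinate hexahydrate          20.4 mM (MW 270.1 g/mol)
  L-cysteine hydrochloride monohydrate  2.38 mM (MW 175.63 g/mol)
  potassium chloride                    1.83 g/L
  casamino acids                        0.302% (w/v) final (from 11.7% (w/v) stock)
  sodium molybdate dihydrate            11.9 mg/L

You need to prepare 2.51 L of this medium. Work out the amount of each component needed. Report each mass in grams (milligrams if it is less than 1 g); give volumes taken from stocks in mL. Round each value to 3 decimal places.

Working volume: 2.51 L.
sodium succinate hexahydrate: 20.4 mmol/L × 270.1 g/mol × 2.51 L ÷ 1000 = 13.830 g
L-cysteine hydrochloride monohydrate: 2.38 mmol/L × 175.63 g/mol × 2.51 L ÷ 1000 = 1.049 g
potassium chloride: 1.83 g/L × 2.51 L = 4.593 g
casamino acids: dilute stock: 0.302% ÷ 11.7% × 2510 mL = 64.788 mL
sodium molybdate dihydrate: 11.9 mg/L × 2.51 L = 29.869 mg

sodium succinate hexahydrate 13.830 g; L-cysteine hydrochloride monohydrate 1.049 g; potassium chloride 4.593 g; casamino acids 64.788 mL; sodium molybdate dihydrate 29.869 mg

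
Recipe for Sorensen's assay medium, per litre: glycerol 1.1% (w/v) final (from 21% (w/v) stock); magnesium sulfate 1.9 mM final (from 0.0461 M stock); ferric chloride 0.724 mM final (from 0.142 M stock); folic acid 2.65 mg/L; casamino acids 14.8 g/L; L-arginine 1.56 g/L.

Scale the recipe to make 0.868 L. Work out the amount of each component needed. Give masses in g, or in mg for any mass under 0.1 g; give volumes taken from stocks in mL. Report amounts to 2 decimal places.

Scale factor relative to 1 L: 0.868.
glycerol: V = C2·V2/C1 = 1.1% ÷ 21% × 868 mL = 45.47 mL
magnesium sulfate: V = C2·V2/C1 = 1.9 mM × 868 mL ÷ 46.1 mM = 35.77 mL
ferric chloride: V = C2·V2/C1 = 0.724 mM × 868 mL ÷ 142 mM = 4.43 mL
folic acid: 2.65 mg/L × 0.868 L = 2.30 mg
casamino acids: 14.8 g/L × 0.868 L = 12.85 g
L-arginine: 1.56 g/L × 0.868 L = 1.35 g

glycerol 45.47 mL; magnesium sulfate 35.77 mL; ferric chloride 4.43 mL; folic acid 2.30 mg; casamino acids 12.85 g; L-arginine 1.35 g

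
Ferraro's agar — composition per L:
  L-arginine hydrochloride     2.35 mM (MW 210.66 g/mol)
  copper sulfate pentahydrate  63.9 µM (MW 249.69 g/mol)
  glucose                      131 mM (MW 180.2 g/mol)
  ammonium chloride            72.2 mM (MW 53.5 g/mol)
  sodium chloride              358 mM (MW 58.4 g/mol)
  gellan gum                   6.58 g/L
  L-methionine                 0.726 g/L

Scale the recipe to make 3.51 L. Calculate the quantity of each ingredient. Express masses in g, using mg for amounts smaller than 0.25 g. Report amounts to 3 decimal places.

L-arginine hydrochloride 1.738 g; copper sulfate pentahydrate 56.003 mg; glucose 82.858 g; ammonium chloride 13.558 g; sodium chloride 73.384 g; gellan gum 23.096 g; L-methionine 2.548 g

Scale factor relative to 1 L: 3.51.
L-arginine hydrochloride: 2.35 mmol/L × 210.66 g/mol × 3.51 L ÷ 1000 = 1.738 g
copper sulfate pentahydrate: 63.9 µmol/L × 249.69 g/mol × 3.51 L ÷ 1000 = 56.003 mg
glucose: 131 mmol/L × 180.2 g/mol × 3.51 L ÷ 1000 = 82.858 g
ammonium chloride: 72.2 mmol/L × 53.5 g/mol × 3.51 L ÷ 1000 = 13.558 g
sodium chloride: 358 mmol/L × 58.4 g/mol × 3.51 L ÷ 1000 = 73.384 g
gellan gum: 6.58 g/L × 3.51 L = 23.096 g
L-methionine: 0.726 g/L × 3.51 L = 2.548 g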